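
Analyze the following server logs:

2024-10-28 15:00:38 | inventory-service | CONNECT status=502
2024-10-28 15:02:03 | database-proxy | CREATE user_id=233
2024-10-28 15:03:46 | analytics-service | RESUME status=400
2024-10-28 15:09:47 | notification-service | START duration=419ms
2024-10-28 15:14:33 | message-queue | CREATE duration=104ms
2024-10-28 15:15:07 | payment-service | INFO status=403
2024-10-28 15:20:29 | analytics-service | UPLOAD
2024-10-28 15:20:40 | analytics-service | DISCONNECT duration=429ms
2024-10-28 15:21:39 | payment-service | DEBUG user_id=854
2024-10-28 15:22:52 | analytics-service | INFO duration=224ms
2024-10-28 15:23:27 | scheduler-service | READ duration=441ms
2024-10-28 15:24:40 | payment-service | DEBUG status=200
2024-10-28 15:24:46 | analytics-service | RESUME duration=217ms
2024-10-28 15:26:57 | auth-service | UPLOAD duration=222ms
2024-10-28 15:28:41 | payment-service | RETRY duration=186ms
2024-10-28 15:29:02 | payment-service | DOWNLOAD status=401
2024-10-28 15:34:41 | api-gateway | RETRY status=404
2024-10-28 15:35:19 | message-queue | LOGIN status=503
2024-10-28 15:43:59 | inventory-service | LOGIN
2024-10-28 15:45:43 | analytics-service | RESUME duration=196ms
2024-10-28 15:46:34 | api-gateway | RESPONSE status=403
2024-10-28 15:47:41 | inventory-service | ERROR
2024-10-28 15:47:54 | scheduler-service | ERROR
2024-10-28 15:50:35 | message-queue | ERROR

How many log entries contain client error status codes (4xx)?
5

To find matching entries:

1. Pattern to match: client error status codes (4xx)
2. Scan each log entry for the pattern
3. Count matches: 5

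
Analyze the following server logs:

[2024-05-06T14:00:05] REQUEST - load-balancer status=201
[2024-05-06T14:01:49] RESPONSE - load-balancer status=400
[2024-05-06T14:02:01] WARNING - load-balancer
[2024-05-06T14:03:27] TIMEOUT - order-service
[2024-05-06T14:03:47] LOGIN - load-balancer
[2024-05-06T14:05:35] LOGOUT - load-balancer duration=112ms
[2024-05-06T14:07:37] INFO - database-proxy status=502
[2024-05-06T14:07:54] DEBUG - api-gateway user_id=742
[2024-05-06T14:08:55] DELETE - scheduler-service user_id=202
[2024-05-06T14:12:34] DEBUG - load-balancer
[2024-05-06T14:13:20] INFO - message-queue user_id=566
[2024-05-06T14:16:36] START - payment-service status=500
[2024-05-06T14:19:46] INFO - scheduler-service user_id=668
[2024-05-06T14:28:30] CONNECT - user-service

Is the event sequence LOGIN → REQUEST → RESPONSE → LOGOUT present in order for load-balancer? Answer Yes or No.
No

To verify sequence order:

1. Find all events in sequence LOGIN → REQUEST → RESPONSE → LOGOUT for load-balancer
2. Extract their timestamps
3. Check if timestamps are in ascending order
4. Result: No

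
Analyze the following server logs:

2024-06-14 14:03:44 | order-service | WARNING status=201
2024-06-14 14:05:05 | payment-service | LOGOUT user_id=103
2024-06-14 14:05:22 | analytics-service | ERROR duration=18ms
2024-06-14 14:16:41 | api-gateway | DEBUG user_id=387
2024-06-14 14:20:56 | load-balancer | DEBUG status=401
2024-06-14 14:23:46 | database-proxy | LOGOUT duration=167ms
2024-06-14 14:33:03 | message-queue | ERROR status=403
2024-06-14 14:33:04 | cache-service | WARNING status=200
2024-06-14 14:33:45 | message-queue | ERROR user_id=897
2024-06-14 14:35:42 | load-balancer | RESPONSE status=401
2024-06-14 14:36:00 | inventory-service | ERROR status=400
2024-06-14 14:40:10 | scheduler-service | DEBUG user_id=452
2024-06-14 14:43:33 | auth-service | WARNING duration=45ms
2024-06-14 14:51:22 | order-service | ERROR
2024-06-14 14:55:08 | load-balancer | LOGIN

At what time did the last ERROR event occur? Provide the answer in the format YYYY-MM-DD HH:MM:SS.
2024-06-14 14:51:22

To find the last event:

1. Filter for all ERROR events
2. Sort by timestamp
3. Select the last one
4. Timestamp: 2024-06-14 14:51:22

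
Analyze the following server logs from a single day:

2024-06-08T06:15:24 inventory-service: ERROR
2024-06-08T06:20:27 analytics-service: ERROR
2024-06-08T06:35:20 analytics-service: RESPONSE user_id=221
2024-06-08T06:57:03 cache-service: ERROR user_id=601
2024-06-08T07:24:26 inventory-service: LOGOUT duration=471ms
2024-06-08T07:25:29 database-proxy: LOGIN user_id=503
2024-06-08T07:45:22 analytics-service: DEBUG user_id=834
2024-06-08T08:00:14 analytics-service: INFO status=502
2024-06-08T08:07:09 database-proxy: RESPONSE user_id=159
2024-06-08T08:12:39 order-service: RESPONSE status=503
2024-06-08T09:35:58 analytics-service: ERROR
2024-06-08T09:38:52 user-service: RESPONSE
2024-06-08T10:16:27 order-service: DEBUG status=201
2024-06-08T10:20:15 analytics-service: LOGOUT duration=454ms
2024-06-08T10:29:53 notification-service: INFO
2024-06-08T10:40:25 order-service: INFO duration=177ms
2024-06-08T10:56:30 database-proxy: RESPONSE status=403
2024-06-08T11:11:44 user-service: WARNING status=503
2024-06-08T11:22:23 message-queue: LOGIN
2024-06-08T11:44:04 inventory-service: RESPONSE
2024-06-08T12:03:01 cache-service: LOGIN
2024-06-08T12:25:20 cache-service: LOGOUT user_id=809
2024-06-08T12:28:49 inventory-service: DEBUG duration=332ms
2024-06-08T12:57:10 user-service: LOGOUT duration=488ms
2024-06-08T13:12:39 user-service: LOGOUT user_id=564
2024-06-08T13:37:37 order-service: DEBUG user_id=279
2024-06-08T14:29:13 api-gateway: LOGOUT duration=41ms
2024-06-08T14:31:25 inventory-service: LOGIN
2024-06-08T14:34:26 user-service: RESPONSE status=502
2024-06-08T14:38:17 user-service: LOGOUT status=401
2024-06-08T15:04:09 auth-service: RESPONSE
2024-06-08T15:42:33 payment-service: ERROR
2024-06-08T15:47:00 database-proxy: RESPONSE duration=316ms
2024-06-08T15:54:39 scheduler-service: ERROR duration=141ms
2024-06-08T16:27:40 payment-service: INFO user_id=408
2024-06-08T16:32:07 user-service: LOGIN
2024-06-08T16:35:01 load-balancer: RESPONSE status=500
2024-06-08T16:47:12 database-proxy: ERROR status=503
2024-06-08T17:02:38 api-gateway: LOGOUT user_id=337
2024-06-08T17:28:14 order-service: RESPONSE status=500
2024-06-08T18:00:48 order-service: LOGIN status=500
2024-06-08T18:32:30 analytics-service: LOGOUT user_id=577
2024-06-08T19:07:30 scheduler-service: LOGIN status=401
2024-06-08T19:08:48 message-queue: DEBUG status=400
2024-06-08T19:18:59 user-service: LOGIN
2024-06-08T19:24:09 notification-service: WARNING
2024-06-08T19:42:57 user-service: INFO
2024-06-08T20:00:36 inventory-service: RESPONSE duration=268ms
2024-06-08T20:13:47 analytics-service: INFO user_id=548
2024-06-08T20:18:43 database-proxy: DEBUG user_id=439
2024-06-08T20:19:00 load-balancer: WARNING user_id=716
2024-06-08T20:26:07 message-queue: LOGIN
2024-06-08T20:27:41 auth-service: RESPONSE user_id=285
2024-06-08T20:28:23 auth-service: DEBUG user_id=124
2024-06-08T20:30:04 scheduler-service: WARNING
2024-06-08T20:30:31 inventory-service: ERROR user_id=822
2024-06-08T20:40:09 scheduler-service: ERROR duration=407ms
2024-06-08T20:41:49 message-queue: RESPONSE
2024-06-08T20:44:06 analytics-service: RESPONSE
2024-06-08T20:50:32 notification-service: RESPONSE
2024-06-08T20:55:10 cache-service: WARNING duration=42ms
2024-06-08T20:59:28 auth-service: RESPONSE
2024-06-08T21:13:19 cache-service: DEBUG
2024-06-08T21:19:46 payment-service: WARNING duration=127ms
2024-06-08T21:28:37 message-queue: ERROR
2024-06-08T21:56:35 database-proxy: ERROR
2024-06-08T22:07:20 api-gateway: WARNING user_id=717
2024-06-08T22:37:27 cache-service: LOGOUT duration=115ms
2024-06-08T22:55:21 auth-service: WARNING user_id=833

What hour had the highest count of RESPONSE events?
20

To find the peak hour:

1. Group all RESPONSE events by hour
2. Count events in each hour
3. Find hour with maximum count
4. Peak hour: 20 (with 6 events)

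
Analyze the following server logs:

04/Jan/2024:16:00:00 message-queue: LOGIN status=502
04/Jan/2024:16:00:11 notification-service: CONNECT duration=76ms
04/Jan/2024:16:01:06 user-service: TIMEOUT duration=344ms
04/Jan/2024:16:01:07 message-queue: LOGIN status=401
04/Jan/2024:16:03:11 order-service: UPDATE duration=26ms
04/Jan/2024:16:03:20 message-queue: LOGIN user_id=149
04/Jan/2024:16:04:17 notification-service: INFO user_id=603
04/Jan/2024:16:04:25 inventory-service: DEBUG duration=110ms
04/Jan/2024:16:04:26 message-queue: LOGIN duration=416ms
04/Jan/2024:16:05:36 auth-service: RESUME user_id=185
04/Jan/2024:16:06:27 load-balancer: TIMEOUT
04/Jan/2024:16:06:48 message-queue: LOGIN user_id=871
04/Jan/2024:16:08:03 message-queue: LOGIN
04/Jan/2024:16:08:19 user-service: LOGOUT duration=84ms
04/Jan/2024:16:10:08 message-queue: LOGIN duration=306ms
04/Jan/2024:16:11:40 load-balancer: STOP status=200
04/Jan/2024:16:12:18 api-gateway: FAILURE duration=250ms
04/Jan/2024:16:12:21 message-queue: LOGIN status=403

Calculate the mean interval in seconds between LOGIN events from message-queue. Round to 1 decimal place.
105.9

To calculate average interval:

1. Find all LOGIN events for message-queue in order
2. Calculate time gaps between consecutive events
3. Compute mean of gaps: 741 / 7 = 105.9 seconds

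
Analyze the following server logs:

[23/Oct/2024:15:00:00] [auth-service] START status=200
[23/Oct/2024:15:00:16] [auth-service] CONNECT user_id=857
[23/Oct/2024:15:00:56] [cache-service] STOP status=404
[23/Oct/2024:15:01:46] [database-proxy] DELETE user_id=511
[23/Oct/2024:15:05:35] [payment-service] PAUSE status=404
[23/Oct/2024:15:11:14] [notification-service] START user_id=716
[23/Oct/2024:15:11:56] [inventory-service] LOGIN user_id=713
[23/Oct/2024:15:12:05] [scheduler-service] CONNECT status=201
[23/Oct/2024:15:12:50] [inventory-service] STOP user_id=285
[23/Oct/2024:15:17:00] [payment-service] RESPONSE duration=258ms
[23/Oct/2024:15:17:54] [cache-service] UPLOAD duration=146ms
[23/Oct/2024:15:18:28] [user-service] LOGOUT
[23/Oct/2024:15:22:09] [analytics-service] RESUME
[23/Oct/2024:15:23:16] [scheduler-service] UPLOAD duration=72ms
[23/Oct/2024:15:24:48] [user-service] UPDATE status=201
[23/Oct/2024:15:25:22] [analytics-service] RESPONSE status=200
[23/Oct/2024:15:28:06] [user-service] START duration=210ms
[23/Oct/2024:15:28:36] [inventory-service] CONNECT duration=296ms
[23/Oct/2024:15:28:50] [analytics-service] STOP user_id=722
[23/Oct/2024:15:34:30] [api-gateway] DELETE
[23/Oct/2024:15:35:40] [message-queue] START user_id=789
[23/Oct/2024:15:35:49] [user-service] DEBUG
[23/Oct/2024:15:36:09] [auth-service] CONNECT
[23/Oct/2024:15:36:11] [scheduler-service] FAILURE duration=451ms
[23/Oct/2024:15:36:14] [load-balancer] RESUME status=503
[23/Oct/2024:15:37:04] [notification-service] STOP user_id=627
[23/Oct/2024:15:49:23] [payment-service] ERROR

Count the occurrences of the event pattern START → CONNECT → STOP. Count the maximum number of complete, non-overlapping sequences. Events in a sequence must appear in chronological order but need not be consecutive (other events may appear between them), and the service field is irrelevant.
4

To count sequences:

1. Look for pattern: START → CONNECT → STOP
2. Greedily scan the log in chronological order, matching each sequence element in turn (ignoring service)
3. Each time the full pattern completes, increment the count and restart matching from the next event
4. Complete non-overlapping sequences found: 4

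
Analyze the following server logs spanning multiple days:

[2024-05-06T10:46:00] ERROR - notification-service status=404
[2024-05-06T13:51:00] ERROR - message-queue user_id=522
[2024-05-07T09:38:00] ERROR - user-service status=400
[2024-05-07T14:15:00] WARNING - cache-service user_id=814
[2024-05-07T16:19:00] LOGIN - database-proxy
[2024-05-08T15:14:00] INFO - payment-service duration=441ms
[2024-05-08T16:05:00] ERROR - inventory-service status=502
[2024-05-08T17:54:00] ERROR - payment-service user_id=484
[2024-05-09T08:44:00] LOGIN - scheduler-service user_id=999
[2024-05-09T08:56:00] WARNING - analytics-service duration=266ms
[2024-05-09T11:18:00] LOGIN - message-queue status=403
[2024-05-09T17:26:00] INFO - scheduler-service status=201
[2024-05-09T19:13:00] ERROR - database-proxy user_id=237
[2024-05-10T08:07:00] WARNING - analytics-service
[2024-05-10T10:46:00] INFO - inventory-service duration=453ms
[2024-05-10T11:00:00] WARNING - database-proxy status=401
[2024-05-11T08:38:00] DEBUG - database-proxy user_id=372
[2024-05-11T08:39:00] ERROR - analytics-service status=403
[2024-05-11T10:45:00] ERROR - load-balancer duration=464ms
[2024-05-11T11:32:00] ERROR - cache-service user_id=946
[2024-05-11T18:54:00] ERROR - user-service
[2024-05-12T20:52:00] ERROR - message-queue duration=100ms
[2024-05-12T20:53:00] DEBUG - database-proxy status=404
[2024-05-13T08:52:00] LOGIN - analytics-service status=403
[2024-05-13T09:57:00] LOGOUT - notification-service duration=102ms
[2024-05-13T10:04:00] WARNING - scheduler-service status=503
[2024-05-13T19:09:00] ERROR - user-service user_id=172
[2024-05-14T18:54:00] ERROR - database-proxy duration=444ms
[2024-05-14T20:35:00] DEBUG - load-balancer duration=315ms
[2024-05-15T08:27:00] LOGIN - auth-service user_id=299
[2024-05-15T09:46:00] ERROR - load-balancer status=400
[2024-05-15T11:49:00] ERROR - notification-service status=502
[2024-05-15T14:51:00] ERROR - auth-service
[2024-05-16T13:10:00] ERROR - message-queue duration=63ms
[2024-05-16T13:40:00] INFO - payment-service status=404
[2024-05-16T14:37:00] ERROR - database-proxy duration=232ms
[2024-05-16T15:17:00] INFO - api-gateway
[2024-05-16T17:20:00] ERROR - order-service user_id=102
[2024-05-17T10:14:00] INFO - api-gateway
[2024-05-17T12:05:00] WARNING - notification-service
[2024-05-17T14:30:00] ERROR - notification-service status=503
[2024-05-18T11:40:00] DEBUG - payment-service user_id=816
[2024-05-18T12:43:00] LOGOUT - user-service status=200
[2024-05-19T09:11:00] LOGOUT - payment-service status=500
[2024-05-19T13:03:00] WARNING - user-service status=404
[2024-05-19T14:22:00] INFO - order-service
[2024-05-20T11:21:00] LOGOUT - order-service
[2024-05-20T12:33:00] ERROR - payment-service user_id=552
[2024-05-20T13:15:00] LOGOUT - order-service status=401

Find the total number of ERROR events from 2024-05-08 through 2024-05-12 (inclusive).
8

To filter by date range:

1. Date range: 2024-05-08 through 2024-05-12, both dates inclusive
2. Filter for ERROR events whose date falls in this range
3. Count matching events: 8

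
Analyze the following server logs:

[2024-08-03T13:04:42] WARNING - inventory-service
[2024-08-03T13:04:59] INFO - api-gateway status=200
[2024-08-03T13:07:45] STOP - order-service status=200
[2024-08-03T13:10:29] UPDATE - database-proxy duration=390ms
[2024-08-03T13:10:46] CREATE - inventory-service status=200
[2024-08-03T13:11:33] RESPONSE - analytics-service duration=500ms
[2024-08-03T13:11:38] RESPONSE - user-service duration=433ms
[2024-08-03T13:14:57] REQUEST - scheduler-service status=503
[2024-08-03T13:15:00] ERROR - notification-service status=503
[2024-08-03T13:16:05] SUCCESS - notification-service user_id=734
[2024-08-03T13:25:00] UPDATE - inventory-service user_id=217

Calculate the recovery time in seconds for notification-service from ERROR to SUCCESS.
65

To calculate recovery time:

1. Find ERROR event for notification-service: 2024-08-03T13:15:00
2. Find next SUCCESS event for notification-service: 2024-08-03T13:16:05
3. Recovery time: 2024-08-03T13:16:05 - 2024-08-03T13:15:00 = 65 seconds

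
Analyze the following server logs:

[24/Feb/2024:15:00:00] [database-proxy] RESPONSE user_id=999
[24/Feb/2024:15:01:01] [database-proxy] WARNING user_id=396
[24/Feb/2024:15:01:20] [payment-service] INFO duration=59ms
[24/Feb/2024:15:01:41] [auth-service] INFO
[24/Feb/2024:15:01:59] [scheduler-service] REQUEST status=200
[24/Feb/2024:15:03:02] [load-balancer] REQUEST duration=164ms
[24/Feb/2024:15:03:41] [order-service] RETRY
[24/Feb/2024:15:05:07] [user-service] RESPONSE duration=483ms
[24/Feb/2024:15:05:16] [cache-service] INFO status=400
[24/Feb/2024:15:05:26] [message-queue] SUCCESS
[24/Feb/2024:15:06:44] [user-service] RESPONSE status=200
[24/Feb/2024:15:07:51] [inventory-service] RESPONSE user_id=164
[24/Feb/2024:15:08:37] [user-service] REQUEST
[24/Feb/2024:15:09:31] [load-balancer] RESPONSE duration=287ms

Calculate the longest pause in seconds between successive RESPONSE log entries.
307

To find the longest gap:

1. Extract all RESPONSE events in chronological order
2. Calculate time differences between consecutive events
3. Find the maximum difference
4. Longest gap: 307 seconds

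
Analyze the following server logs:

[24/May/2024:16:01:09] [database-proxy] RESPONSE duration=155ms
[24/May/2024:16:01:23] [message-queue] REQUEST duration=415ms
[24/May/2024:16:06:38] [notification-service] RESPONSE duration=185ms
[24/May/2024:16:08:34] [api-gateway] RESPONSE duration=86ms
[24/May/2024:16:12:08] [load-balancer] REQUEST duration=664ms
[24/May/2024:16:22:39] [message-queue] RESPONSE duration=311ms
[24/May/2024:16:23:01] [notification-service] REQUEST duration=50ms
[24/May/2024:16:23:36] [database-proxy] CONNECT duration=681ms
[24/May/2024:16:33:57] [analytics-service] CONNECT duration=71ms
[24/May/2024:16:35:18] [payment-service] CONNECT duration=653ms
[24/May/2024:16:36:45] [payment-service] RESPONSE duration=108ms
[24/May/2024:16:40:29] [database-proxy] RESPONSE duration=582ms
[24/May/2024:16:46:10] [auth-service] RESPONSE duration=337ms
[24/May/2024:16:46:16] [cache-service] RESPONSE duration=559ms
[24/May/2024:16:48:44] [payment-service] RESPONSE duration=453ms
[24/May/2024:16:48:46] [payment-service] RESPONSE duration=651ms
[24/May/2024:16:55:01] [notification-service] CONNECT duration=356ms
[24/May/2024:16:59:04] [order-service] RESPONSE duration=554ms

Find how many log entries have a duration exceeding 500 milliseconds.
7

To count timeouts:

1. Threshold: 500ms
2. Extract duration from each log entry
3. Count entries where duration > 500
4. Timeout count: 7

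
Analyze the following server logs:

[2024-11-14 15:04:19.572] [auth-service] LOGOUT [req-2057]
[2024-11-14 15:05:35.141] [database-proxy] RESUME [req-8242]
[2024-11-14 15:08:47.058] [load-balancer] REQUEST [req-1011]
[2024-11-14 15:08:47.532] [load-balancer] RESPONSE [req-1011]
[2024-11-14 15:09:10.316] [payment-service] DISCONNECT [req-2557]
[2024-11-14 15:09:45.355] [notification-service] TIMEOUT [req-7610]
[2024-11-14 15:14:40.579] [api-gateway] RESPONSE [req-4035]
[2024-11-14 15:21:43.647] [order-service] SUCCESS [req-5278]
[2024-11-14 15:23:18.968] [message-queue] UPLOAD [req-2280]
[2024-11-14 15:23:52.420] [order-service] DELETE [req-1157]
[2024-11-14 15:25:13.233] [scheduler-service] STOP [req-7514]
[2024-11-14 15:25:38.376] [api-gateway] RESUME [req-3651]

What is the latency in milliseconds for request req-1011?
474

To calculate latency:

1. Find REQUEST with id req-1011: 2024-11-14 15:08:47.058
2. Find RESPONSE with id req-1011: 2024-11-14 15:08:47.532
3. Latency: 2024-11-14 15:08:47.532 - 2024-11-14 15:08:47.058 = 474ms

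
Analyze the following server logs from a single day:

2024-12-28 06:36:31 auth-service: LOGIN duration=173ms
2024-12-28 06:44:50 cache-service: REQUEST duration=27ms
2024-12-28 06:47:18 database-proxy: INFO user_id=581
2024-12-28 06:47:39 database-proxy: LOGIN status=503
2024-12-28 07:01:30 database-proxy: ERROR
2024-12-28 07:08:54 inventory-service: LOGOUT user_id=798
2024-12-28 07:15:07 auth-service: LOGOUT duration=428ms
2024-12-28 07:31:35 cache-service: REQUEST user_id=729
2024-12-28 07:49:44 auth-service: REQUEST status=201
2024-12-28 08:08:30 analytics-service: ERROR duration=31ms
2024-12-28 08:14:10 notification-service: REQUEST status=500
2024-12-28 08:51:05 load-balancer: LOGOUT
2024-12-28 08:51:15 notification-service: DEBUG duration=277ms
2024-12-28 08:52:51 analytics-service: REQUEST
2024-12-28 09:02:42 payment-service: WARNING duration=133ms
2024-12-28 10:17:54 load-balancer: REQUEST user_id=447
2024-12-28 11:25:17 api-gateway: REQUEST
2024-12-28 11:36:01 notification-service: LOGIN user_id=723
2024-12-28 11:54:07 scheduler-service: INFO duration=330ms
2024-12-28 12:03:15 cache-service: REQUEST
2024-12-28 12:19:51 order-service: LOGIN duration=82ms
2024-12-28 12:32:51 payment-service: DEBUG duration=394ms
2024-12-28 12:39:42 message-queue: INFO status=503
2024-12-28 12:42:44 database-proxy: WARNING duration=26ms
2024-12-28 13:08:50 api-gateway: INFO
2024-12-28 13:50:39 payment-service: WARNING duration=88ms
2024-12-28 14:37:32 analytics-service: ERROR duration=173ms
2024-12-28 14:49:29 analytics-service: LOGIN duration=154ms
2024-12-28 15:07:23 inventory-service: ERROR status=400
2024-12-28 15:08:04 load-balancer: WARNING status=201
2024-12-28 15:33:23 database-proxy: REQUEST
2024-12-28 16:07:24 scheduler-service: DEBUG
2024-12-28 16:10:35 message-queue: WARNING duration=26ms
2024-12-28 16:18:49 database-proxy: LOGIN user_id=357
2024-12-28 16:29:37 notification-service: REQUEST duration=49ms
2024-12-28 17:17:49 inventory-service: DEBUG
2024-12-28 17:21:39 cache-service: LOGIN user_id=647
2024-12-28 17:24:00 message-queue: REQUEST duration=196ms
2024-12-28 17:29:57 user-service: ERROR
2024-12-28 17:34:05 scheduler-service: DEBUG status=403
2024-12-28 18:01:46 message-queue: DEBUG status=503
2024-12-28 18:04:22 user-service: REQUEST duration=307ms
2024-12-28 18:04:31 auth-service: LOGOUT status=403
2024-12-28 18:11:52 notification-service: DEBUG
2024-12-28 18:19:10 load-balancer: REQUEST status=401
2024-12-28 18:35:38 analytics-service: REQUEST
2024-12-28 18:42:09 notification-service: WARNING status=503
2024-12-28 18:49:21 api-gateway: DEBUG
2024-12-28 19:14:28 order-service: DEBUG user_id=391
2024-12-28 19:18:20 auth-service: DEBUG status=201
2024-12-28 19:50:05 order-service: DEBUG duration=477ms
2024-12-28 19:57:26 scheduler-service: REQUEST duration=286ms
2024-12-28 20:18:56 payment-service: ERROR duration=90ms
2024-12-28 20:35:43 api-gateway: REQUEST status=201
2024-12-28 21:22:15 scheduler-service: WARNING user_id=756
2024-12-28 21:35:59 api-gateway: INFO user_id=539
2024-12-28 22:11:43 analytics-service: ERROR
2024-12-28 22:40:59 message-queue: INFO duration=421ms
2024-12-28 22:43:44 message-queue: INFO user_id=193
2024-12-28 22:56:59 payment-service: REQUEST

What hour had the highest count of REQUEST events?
18

To find the peak hour:

1. Group all REQUEST events by hour
2. Count events in each hour
3. Find hour with maximum count
4. Peak hour: 18 (with 3 events)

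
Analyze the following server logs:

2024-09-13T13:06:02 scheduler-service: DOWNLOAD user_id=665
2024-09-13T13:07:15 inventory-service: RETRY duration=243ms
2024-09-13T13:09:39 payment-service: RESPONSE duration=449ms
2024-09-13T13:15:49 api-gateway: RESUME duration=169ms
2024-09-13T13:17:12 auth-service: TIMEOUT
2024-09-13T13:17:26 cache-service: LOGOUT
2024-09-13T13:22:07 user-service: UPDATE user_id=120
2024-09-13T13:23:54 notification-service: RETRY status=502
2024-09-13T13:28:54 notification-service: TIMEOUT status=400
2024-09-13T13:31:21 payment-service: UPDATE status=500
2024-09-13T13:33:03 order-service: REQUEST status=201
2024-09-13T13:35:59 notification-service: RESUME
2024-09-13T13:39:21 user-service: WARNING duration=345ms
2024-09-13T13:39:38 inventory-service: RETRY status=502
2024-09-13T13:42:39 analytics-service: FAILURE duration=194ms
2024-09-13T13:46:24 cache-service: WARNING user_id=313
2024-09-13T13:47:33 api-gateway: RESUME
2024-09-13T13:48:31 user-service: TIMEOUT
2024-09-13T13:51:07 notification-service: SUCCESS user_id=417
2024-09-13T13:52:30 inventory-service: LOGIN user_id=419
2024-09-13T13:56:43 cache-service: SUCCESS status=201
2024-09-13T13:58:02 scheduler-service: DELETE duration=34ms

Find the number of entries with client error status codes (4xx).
1

To find matching entries:

1. Pattern to match: client error status codes (4xx)
2. Scan each log entry for the pattern
3. Count matches: 1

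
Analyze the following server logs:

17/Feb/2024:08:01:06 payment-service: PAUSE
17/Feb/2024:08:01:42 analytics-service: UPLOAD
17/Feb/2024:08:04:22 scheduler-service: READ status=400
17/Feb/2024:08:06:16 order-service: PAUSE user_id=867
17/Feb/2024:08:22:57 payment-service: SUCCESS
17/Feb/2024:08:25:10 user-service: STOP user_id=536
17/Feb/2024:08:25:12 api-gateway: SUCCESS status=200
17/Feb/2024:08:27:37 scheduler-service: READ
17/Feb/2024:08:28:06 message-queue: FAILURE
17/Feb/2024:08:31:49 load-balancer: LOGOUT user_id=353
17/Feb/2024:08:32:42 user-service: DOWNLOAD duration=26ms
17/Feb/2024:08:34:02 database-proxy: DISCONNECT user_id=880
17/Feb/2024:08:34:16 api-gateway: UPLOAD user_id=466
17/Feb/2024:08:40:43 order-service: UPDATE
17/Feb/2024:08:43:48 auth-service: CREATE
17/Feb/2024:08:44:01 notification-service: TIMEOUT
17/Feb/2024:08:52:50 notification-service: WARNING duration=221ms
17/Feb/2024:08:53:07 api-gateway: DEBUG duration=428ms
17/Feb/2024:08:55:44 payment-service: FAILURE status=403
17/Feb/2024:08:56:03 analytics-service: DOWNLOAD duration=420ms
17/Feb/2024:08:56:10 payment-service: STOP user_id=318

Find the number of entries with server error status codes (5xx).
0

To find matching entries:

1. Pattern to match: server error status codes (5xx)
2. Scan each log entry for the pattern
3. Count matches: 0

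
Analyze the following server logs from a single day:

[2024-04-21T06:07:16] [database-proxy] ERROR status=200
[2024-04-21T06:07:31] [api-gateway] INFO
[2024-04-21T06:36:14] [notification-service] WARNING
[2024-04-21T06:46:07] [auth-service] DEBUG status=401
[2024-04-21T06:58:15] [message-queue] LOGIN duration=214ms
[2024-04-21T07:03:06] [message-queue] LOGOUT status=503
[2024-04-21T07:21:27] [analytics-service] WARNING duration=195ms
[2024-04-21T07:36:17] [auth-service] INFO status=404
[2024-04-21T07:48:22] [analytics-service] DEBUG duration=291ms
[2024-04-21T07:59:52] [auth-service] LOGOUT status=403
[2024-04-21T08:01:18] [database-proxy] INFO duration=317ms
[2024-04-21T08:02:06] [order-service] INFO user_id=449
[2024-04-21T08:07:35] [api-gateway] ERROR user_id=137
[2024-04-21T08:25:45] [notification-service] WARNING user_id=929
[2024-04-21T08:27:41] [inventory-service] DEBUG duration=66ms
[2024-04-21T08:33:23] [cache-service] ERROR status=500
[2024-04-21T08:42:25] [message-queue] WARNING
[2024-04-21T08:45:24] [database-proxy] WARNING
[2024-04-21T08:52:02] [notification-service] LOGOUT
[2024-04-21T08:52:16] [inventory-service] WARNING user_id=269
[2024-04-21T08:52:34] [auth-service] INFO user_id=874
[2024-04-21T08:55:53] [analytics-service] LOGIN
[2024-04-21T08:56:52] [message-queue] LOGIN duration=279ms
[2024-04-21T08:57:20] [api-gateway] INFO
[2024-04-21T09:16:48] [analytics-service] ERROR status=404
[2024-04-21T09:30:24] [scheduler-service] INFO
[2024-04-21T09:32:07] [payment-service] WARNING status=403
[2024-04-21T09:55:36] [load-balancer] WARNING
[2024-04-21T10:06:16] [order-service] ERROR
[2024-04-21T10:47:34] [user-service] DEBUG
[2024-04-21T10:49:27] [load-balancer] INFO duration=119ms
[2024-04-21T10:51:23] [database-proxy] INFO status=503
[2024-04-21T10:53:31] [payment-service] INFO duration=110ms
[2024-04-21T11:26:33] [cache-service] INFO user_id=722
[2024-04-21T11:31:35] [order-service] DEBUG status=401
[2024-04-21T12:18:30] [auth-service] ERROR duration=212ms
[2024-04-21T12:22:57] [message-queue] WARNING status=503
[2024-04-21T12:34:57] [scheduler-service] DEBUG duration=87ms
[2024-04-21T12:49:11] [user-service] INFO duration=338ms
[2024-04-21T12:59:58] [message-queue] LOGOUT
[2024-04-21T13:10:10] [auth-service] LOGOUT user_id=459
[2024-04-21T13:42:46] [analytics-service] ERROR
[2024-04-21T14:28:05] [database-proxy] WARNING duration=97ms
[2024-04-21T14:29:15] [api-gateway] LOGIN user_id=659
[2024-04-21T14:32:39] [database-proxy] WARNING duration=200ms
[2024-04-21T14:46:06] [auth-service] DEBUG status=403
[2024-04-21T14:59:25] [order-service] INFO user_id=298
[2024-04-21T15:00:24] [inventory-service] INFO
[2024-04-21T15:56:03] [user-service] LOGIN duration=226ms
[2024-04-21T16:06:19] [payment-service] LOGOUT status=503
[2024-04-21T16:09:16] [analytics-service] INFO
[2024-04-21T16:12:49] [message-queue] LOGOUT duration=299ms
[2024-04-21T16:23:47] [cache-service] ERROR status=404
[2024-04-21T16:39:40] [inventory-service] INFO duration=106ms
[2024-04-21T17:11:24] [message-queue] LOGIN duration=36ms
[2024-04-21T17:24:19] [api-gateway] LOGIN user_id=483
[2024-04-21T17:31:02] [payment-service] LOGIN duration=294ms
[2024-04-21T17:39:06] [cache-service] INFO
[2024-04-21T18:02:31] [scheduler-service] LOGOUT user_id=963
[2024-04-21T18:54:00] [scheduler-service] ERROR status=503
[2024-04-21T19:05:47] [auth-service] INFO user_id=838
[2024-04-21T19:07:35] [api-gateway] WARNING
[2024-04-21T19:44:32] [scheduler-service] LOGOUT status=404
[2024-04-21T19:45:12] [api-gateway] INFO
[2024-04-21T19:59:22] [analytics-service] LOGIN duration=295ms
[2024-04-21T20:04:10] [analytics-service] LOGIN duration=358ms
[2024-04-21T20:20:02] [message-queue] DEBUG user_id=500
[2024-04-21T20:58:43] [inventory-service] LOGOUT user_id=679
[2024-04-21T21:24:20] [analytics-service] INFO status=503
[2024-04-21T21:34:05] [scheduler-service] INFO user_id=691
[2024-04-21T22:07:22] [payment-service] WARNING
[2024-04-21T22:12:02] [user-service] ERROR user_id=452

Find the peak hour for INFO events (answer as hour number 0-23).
8

To find the peak hour:

1. Group all INFO events by hour
2. Count events in each hour
3. Find hour with maximum count
4. Peak hour: 8 (with 4 events)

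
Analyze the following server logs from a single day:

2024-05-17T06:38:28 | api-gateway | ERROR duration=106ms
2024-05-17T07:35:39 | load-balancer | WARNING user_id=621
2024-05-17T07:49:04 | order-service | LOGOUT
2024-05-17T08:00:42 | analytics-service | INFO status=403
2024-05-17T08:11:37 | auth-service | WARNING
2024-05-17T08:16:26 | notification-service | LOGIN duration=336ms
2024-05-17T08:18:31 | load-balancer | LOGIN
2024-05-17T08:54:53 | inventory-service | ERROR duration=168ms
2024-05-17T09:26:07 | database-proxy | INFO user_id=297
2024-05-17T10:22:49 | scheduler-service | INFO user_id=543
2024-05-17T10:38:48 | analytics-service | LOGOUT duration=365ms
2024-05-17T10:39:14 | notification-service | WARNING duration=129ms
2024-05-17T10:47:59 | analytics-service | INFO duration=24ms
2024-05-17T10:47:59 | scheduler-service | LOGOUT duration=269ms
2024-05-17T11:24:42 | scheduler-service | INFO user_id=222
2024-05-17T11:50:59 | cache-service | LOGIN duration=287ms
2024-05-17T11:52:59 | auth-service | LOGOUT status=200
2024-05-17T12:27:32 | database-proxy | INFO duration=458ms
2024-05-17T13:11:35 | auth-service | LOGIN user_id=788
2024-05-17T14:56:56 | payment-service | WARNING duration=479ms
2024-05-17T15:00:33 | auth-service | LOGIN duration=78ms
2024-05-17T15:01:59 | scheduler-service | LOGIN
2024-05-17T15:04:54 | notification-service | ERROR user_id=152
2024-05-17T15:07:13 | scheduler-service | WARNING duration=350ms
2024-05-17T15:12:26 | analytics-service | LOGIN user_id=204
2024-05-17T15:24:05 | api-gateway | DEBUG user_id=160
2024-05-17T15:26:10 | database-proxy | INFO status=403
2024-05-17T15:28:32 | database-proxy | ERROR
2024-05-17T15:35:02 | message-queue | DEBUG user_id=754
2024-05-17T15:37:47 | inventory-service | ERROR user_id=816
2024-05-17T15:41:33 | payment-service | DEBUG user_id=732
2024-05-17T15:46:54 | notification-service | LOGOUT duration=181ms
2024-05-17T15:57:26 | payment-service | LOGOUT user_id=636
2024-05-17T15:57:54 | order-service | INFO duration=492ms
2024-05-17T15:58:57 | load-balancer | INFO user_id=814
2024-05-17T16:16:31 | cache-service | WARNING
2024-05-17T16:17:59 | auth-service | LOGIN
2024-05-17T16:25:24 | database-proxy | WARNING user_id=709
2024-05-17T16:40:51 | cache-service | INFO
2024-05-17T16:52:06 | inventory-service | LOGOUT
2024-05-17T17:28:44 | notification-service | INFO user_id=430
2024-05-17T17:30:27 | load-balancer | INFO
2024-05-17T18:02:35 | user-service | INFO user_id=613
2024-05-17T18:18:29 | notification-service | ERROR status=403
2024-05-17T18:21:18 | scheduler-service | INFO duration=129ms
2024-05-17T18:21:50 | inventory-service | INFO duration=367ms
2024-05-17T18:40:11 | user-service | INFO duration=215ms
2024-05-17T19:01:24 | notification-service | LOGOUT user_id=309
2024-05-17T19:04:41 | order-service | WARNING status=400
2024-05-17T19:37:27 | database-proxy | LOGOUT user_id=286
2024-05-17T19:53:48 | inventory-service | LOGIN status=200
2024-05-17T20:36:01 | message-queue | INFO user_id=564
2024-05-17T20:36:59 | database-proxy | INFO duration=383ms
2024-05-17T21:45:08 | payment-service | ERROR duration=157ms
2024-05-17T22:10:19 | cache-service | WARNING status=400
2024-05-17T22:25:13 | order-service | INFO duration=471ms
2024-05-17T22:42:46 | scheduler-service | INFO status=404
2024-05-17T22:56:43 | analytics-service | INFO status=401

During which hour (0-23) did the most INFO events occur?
18

To find the peak hour:

1. Group all INFO events by hour
2. Count events in each hour
3. Find hour with maximum count
4. Peak hour: 18 (with 4 events)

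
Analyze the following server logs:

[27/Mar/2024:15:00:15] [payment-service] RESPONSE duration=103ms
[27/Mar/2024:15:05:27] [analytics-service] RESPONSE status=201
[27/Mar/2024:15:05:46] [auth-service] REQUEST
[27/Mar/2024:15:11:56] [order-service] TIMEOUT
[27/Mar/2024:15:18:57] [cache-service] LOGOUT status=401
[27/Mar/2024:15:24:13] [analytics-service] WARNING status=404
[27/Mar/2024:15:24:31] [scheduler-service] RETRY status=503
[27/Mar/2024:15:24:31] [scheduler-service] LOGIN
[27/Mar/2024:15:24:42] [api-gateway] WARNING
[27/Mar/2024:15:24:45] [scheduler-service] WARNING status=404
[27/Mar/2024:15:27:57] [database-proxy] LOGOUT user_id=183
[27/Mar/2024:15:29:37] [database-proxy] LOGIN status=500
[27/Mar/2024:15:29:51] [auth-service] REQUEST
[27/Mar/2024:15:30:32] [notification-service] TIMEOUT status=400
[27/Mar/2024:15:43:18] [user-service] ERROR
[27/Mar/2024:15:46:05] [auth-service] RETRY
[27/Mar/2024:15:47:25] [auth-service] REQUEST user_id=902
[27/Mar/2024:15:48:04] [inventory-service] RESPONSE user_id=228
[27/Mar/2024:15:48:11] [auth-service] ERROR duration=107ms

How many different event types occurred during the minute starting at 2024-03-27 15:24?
3

To count unique event types:

1. Filter events in the minute starting at 2024-03-27 15:24
2. Extract event types from matching entries
3. Count unique types: 3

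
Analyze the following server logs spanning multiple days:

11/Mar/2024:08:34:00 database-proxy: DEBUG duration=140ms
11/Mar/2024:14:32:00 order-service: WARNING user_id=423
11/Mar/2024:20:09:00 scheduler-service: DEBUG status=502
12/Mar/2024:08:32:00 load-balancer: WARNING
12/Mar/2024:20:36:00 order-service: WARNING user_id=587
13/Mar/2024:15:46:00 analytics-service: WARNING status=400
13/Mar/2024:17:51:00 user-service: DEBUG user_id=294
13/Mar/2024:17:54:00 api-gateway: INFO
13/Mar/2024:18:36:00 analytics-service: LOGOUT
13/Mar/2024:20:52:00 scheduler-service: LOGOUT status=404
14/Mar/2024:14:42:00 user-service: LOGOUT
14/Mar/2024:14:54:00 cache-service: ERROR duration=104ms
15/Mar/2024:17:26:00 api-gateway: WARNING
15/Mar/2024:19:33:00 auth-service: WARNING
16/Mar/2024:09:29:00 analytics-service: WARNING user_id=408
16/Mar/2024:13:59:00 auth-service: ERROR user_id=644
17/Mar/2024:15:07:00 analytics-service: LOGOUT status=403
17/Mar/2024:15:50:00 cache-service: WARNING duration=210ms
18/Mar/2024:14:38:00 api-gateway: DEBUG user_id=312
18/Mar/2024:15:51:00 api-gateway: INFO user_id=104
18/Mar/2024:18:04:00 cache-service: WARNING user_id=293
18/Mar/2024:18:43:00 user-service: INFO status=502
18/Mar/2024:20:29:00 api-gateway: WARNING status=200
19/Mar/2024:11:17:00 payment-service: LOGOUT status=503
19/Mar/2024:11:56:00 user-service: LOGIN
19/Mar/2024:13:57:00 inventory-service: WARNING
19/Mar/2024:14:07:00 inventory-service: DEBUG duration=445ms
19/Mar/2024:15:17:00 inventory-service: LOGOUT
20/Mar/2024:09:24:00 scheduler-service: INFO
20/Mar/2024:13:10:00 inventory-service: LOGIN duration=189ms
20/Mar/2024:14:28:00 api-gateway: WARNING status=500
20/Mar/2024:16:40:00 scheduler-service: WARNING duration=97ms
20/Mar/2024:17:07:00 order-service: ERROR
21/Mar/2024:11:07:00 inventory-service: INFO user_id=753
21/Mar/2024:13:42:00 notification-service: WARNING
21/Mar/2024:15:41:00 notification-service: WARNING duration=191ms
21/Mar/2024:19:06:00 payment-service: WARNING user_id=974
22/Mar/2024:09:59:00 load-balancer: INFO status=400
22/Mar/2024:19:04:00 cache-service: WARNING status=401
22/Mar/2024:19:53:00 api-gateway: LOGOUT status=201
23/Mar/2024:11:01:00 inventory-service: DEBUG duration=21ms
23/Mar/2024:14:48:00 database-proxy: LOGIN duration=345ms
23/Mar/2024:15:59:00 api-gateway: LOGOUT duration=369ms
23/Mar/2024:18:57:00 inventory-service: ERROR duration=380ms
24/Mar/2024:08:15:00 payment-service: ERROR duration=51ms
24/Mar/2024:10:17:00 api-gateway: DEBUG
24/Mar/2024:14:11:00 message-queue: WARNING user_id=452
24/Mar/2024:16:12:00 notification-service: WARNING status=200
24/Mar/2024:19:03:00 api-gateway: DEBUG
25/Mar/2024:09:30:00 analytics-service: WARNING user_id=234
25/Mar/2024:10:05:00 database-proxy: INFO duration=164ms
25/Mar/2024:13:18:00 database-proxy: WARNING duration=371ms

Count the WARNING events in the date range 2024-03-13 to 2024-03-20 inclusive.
10

To filter by date range:

1. Date range: 2024-03-13 through 2024-03-20, both dates inclusive
2. Filter for WARNING events whose date falls in this range
3. Count matching events: 10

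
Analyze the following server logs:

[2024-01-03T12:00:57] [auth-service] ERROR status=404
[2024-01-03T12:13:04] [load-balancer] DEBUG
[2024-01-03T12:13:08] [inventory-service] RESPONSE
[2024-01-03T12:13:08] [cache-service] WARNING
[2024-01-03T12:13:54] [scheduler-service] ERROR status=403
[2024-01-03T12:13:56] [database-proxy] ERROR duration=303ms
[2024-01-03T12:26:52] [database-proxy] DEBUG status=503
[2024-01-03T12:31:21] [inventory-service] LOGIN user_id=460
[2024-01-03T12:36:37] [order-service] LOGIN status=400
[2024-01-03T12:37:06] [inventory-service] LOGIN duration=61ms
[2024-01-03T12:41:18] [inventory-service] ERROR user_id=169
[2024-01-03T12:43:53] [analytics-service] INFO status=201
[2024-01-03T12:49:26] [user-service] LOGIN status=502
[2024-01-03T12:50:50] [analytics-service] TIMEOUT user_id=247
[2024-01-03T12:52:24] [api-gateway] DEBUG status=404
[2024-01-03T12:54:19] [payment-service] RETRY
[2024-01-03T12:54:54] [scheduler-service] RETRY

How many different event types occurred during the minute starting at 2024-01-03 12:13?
4

To count unique event types:

1. Filter events in the minute starting at 2024-01-03 12:13
2. Extract event types from matching entries
3. Count unique types: 4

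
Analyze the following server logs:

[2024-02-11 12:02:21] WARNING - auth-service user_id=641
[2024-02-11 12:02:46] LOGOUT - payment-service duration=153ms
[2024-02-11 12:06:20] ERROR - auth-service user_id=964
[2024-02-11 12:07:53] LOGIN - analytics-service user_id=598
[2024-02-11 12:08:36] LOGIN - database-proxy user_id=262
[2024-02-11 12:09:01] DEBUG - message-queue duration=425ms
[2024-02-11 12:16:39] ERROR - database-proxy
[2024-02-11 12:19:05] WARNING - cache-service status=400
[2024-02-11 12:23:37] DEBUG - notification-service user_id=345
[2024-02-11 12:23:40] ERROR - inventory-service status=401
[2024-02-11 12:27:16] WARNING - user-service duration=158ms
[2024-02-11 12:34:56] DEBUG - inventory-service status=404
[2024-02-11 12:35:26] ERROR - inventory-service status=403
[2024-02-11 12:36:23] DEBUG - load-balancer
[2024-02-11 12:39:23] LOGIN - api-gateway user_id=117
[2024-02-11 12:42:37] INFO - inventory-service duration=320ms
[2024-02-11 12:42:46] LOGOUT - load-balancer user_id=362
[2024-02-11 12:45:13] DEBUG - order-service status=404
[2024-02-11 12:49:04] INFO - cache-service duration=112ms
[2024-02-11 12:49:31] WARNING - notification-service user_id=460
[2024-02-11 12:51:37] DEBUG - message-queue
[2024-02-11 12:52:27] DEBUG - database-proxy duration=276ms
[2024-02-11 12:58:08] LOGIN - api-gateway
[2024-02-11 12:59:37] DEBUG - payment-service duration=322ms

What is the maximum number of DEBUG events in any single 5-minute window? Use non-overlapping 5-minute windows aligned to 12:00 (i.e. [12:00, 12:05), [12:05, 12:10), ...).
2

To find the burst window:

1. Divide the log period into non-overlapping 5-minute windows starting at 12:00
2. Count DEBUG events in each window
3. Find the window with maximum count
4. Maximum events in a window: 2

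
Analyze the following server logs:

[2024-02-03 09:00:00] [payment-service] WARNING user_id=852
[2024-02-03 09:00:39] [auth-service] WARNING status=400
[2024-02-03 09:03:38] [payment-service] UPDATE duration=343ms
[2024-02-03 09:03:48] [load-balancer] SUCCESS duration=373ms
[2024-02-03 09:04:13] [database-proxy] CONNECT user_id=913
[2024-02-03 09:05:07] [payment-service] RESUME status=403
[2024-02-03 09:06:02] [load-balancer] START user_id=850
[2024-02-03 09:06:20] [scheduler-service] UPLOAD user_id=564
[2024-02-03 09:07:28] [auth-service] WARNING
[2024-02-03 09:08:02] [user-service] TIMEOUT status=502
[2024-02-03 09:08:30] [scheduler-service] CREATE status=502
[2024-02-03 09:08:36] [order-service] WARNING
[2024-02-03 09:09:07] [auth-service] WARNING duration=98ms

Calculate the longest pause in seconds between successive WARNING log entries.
409

To find the longest gap:

1. Extract all WARNING events in chronological order
2. Calculate time differences between consecutive events
3. Find the maximum difference
4. Longest gap: 409 seconds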